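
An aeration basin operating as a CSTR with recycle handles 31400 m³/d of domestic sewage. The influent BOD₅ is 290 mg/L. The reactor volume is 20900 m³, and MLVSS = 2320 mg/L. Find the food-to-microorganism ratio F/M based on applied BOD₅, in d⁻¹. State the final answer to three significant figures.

Food-to-microorganism ratio F/M = Q S₀ / (V X) = 31400 × 290 / (20900 × 2320) = 0.1878 d⁻¹.

F/M ≈ 0.188 d⁻¹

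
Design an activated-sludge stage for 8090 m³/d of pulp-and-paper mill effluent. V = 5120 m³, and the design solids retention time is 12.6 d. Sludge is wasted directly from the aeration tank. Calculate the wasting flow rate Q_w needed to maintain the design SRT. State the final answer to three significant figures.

With mixed-liquor wasting, θ_c = V/Q_w, so Q_w = V/θ_c = 5120/12.6 = 406.3 m³/d.

Q_w ≈ 406 m³/d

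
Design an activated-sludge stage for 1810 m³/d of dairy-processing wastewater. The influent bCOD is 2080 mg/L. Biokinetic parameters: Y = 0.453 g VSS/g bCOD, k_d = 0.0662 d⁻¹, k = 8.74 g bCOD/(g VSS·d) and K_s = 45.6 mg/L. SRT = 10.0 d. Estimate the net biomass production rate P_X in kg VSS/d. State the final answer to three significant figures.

P_X ≈ 1030 kg VSS/d

For a completely mixed reactor with recycle the Lawrence–McCarty relation gives S = K_s·(1 + k_d·θ_c) / [θ_c·(Y·k − k_d) − 1] = 45.6 × (1 + 0.0662 × 10.0) / [10.0 × (0.453 × 8.74 − 0.0662) − 1] = 75.79 / 37.93 = 1.998 mg/L.
Y_obs = Y / (1 + k_d θ_c) = 0.453 / (1 + 0.0662 × 10.0) = 0.453 / 1.662 = 0.2726.
Mass of bCOD removed per day: Q(S₀ − S) = 1810 × 2078 g/m³ = 3761 kg/d.
So the net sludge growth is P_X = 0.2726 × 3761 = 1025 kg VSS/d.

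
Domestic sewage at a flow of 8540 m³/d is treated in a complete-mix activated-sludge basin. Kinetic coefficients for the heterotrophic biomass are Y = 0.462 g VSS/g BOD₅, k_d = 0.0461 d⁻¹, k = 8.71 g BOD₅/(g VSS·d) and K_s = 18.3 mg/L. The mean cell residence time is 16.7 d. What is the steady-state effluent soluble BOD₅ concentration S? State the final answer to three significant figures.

S ≈ 0.495 mg/L

Effluent substrate depends only on kinetics and SRT: S = K_s(1 + k_d θ_c) / [θ_c(Yk − k_d) − 1] = 18.3 × (1 + 0.0461 × 16.7) / [16.7 × (0.462 × 8.71 − 0.0461) − 1] = 32.39 / 65.43 = 0.4950 mg/L.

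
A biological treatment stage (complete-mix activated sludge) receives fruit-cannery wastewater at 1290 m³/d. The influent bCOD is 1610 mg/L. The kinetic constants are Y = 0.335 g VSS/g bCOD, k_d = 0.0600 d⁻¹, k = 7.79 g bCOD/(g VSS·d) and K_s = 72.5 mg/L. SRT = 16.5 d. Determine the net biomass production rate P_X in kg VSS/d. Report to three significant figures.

For a completely mixed reactor with recycle the Lawrence–McCarty relation gives S = K_s·(1 + k_d·θ_c) / [θ_c·(Y·k − k_d) − 1] = 72.5 × (1 + 0.0600 × 16.5) / [16.5 × (0.335 × 7.79 − 0.0600) − 1] = 144.3 / 41.07 = 3.513 mg/L.
The observed yield is Y_obs = Y/(1 + k_d·θ_c) = 0.335 / (1 + 0.0600 × 16.5) = 0.335 / 1.990 = 0.1683 g VSS per g bCOD removed.
Q·(S₀ − S) = 1290 × (1610 − 3.51) × 10⁻³ = 2072 kg/d removed.
Biomass produced: P_X = Y_obs·Q·ΔS = 0.1683 × 2072 ≈ 348.9 kg VSS/d.

P_X ≈ 349 kg VSS/d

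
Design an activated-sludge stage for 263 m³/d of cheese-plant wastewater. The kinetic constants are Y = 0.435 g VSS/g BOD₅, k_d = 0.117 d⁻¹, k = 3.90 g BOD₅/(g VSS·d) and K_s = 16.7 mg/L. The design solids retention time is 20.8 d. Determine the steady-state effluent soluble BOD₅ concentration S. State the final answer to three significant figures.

S ≈ 1.80 mg/L

For a completely mixed reactor with recycle the Lawrence–McCarty relation gives S = K_s·(1 + k_d·θ_c) / [θ_c·(Y·k − k_d) − 1] = 16.7 × (1 + 0.117 × 20.8) / [20.8 × (0.435 × 3.90 − 0.117) − 1] = 57.34 / 31.85 = 1.800 mg/L.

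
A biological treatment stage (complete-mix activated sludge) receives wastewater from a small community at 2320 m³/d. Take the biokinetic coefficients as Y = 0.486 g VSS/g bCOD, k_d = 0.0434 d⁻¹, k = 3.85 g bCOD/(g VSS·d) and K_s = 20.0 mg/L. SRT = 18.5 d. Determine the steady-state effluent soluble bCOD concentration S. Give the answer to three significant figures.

For a completely mixed reactor with recycle the Lawrence–McCarty relation gives S = K_s·(1 + k_d·θ_c) / [θ_c·(Y·k − k_d) − 1] = 20.0 × (1 + 0.0434 × 18.5) / [18.5 × (0.486 × 3.85 − 0.0434) − 1] = 36.06 / 32.81 = 1.099 mg/L.

S ≈ 1.10 mg/L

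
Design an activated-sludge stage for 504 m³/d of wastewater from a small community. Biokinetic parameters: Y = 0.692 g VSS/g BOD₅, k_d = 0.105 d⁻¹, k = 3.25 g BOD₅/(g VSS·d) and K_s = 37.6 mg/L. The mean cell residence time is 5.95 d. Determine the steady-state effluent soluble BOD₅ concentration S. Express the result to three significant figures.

S ≈ 5.20 mg/L

Effluent substrate depends only on kinetics and SRT: S = K_s(1 + k_d θ_c) / [θ_c(Yk − k_d) − 1] = 37.6 × (1 + 0.105 × 5.95) / [5.95 × (0.692 × 3.25 − 0.105) − 1] = 61.09 / 11.76 = 5.196 mg/L.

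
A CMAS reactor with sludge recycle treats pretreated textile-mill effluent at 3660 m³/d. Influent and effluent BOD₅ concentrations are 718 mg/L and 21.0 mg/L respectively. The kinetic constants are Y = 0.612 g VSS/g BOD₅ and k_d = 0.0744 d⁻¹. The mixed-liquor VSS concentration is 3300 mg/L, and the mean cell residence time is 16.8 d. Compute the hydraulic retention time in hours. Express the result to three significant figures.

τ ≈ 23.2 h

From the SRT design equation V = Y Q (S₀−S) θ_c / [X (1 + k_d θ_c)] = 0.612 × 3660 × (718 − 21.0) × 16.8 / [3300 × (1 + 0.0744 × 16.8)] = 2.62×10^7 / 7425 = 3533 m³.
Hydraulic retention time τ = V/Q = 3533 / 3660 = 0.9652 d = 23.16 h.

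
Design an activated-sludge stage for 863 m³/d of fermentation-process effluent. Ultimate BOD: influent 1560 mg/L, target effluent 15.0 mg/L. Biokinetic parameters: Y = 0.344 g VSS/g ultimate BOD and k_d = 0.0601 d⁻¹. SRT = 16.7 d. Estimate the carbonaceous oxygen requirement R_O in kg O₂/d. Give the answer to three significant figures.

Y_obs = Y / (1 + k_d θ_c) = 0.344 / (1 + 0.0601 × 16.7) = 0.344 / 2.004 = 0.1717.
Mass of ultimate BOD removed per day: Q(S₀ − S) = 863 × 1545 g/m³ = 1333 kg/d.
Biomass synthesised: P_X = Y_obs × 1333 = 228.9 kg VSS/d.
R_O = Q·ΔS − 1.42 P_X = 1333 − 325.1 = 1008 kg O₂/d.

R_O ≈ 1010 kg O₂/d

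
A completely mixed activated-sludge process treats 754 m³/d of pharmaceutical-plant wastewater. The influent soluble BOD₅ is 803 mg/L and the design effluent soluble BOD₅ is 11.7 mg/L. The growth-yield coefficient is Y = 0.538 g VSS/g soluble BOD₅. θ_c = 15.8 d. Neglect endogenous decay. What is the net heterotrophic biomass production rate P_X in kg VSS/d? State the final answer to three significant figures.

P_X ≈ 321 kg VSS/d

No decay correction is needed, so Y_obs = Y = 0.538.
Substrate removed = Q·(S₀ − S) = 754 m³/d × (803 − 11.7) g/m³ = 5.97×10^5 g/d = 596.6 kg/d.
Biomass produced: P_X = Y_obs·Q·ΔS = 0.5380 × 596.6 ≈ 321.0 kg VSS/d.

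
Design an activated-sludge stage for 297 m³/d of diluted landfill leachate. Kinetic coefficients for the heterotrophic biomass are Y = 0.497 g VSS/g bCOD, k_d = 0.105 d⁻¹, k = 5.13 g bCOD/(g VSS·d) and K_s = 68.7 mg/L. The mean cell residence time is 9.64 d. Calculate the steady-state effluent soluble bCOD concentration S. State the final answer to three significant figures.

From the Monod/SRT balance for a CMAS, S = K_s·(1+k_d θ_c)/[θ_c·(Y k − k_d) − 1] = 68.7 × (1 + 0.105 × 9.64) / [9.64 × (0.497 × 5.13 − 0.105) − 1] = 138.2 / 22.57 = 6.126 mg/L.

S ≈ 6.13 mg/L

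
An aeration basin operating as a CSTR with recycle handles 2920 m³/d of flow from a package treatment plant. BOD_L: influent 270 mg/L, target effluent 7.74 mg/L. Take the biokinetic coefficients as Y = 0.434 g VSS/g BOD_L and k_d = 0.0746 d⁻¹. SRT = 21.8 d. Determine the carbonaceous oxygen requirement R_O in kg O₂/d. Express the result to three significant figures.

The observed yield is Y_obs = Y/(1 + k_d·θ_c) = 0.434 / (1 + 0.0746 × 21.8) = 0.434 / 2.626 = 0.1653 g VSS per g BOD_L removed.
Q·(S₀ − S) = 2920 × (270 − 7.74) × 10⁻³ = 765.8 kg/d removed.
Biomass synthesised: P_X = Y_obs × 765.8 = 126.6 kg VSS/d.
Carbonaceous O₂ demand = substrate oxidised − cell-mass equivalent = 765.8 − 1.42 × 126.6 = 586.1 kg O₂/d.

R_O ≈ 586 kg O₂/d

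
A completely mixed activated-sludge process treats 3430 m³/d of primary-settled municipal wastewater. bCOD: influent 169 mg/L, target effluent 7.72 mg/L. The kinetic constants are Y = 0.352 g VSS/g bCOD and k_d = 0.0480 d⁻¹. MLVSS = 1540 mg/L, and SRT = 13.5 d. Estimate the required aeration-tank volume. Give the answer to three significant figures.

V ≈ 1040 m³

Rearranging the biomass balance for a CMAS with decay, V = Y·Q·ΔS·θ_c / [X·(1+k_d θ_c)] = 0.352 × 3430 × (169 − 7.72) × 13.5 / [1540 × (1 + 0.0480 × 13.5)] = 2.63×10^6 / 2538 = 1036 m³.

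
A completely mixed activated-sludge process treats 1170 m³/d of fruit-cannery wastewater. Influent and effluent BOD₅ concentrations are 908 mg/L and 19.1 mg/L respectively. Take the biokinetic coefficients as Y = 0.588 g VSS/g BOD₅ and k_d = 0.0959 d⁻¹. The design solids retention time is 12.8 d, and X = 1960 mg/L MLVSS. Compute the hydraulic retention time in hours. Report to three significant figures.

τ ≈ 36.8 h

From the SRT design equation V = Y Q (S₀−S) θ_c / [X (1 + k_d θ_c)] = 0.588 × 1170 × (908 − 19.1) × 12.8 / [1960 × (1 + 0.0959 × 12.8)] = 7.83×10^6 / 4366 = 1793 m³.
HRT = V/Q = 1793 m³ / 1170 m³·d⁻¹ = 1.532 d × 24 = 36.78 h.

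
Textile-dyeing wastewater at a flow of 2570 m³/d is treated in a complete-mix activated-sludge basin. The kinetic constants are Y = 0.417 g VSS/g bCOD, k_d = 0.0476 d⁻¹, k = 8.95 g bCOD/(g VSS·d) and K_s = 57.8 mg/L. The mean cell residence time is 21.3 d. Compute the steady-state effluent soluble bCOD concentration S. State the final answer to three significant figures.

S ≈ 1.50 mg/L

Effluent substrate depends only on kinetics and SRT: S = K_s(1 + k_d θ_c) / [θ_c(Yk − k_d) − 1] = 57.8 × (1 + 0.0476 × 21.3) / [21.3 × (0.417 × 8.95 − 0.0476) − 1] = 116.4 / 77.48 = 1.502 mg/L.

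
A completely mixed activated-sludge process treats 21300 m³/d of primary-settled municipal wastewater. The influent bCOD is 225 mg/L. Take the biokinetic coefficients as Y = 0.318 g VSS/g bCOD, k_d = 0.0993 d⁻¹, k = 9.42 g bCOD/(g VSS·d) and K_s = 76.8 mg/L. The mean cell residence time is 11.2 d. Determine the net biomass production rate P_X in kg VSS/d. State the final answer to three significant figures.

Effluent substrate depends only on kinetics and SRT: S = K_s(1 + k_d θ_c) / [θ_c(Yk − k_d) − 1] = 76.8 × (1 + 0.0993 × 11.2) / [11.2 × (0.318 × 9.42 − 0.0993) − 1] = 162.2 / 31.44 = 5.160 mg/L.
Correct the yield for decay: Y_obs = Y/(1 + k_d θ_c) = 0.318 / (1 + 0.0993 × 11.2) = 0.318 / 2.112 = 0.1506.
Substrate removed = Q·(S₀ − S) = 21300 m³/d × (225 − 5.16) g/m³ = 4.68×10^6 g/d = 4683 kg/d.
Biomass produced: P_X = Y_obs·Q·ΔS = 0.1506 × 4683 ≈ 705.0 kg VSS/d.

P_X ≈ 705 kg VSS/d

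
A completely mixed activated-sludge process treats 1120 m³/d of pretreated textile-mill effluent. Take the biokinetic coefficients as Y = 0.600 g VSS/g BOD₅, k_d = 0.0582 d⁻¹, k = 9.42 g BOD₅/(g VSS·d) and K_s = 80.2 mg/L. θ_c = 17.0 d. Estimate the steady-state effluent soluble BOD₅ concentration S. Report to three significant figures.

S ≈ 1.70 mg/L

For a completely mixed reactor with recycle the Lawrence–McCarty relation gives S = K_s·(1 + k_d·θ_c) / [θ_c·(Y·k − k_d) − 1] = 80.2 × (1 + 0.0582 × 17.0) / [17.0 × (0.600 × 9.42 − 0.0582) − 1] = 159.5 / 94.09 = 1.696 mg/L.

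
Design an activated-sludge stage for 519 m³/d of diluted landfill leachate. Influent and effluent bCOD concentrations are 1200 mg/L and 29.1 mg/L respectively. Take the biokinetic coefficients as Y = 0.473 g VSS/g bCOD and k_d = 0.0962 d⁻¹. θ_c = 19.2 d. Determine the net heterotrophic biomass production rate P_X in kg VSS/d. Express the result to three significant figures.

The observed yield is Y_obs = Y/(1 + k_d·θ_c) = 0.473 / (1 + 0.0962 × 19.2) = 0.473 / 2.847 = 0.1661 g VSS per g bCOD removed.
Mass of bCOD removed per day: Q(S₀ − S) = 519 × 1171 g/m³ = 607.7 kg/d.
Biomass produced: P_X = Y_obs·Q·ΔS = 0.1661 × 607.7 ≈ 101.0 kg VSS/d.

P_X ≈ 101 kg VSS/d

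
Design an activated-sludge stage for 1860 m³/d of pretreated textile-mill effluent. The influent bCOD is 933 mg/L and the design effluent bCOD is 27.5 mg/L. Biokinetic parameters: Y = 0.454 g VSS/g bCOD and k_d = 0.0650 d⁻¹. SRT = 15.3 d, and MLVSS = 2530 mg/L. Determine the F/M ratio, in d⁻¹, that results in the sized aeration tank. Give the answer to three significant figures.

F/M ≈ 0.296 d⁻¹

Rearranging the biomass balance for a CMAS with decay, V = Y·Q·ΔS·θ_c / [X·(1+k_d θ_c)] = 0.454 × 1860 × (933 − 27.5) × 15.3 / [2530 × (1 + 0.0650 × 15.3)] = 1.17×10^7 / 5046 = 2318 m³.
Food-to-microorganism ratio F/M = Q S₀ / (V X) = 1860 × 933 / (2318 × 2530) = 0.2959 d⁻¹.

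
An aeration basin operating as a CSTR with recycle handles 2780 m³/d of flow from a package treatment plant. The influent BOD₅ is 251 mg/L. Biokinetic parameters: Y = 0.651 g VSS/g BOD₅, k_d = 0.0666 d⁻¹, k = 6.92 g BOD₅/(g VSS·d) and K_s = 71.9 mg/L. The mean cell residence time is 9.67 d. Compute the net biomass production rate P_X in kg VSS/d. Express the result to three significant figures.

Effluent substrate depends only on kinetics and SRT: S = K_s(1 + k_d θ_c) / [θ_c(Yk − k_d) − 1] = 71.9 × (1 + 0.0666 × 9.67) / [9.67 × (0.651 × 6.92 − 0.0666) − 1] = 118.2 / 41.92 = 2.820 mg/L.
The observed yield is Y_obs = Y/(1 + k_d·θ_c) = 0.651 / (1 + 0.0666 × 9.67) = 0.651 / 1.644 = 0.3960 g VSS per g BOD₅ removed.
Mass of BOD₅ removed per day: Q(S₀ − S) = 2780 × 248.2 g/m³ = 689.9 kg/d.
Biomass produced: P_X = Y_obs·Q·ΔS = 0.3960 × 689.9 ≈ 273.2 kg VSS/d.

P_X ≈ 273 kg VSS/d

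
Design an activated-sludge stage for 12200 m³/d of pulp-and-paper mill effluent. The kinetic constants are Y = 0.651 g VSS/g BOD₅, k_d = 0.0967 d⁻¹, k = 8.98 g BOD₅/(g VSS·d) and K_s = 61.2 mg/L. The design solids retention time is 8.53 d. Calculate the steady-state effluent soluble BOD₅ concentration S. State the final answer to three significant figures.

Effluent substrate depends only on kinetics and SRT: S = K_s(1 + k_d θ_c) / [θ_c(Yk − k_d) − 1] = 61.2 × (1 + 0.0967 × 8.53) / [8.53 × (0.651 × 8.98 − 0.0967) − 1] = 111.7 / 48.04 = 2.325 mg/L.

S ≈ 2.32 mg/L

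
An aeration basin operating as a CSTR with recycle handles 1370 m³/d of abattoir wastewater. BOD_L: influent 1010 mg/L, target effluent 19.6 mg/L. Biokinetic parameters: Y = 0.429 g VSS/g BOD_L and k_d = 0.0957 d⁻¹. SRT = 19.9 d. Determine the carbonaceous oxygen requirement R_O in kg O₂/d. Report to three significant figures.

R_O ≈ 1070 kg O₂/d

Observed yield with endogenous decay: Y_obs = Y / (1 + k_d·θ_c) = 0.429 / (1 + 0.0957 × 19.9) = 0.429 / 2.904 = 0.1477 g VSS/g BOD_L.
Mass of BOD_L removed per day: Q(S₀ − S) = 1370 × 990.4 g/m³ = 1357 kg/d.
Biomass synthesised: P_X = Y_obs × 1357 = 200.4 kg VSS/d.
Carbonaceous O₂ demand = substrate oxidised − cell-mass equivalent = 1357 − 1.42 × 200.4 = 1072 kg O₂/d.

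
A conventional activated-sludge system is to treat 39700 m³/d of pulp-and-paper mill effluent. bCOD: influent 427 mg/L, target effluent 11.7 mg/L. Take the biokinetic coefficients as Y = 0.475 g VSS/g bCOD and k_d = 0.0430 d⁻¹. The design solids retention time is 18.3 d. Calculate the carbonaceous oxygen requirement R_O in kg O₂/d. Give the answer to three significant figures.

Y_obs = Y / (1 + k_d θ_c) = 0.475 / (1 + 0.0430 × 18.3) = 0.475 / 1.787 = 0.2658.
ΔS = 427 − 11.7 = 415.3 mg/L, so the substrate removal rate is 39700 × 415.3/1000 = 16487 kg bCOD/d.
Net sludge production P_X = 0.2658 × 16487 = 4383 kg VSS/d.
R_O = Q·(S₀ − S) − 1.42·P_X = 16487 − 1.42 × 4383 = 10264 kg O₂/d.

R_O ≈ 10300 kg O₂/d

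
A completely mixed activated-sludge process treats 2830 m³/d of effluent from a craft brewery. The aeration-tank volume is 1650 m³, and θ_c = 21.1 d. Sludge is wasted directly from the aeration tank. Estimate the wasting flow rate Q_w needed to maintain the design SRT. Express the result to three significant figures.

Wasting from the aeration tank: Q_w = V / θ_c = 1650 / 21.1 = 78.20 m³/d.

Q_w ≈ 78.2 m³/d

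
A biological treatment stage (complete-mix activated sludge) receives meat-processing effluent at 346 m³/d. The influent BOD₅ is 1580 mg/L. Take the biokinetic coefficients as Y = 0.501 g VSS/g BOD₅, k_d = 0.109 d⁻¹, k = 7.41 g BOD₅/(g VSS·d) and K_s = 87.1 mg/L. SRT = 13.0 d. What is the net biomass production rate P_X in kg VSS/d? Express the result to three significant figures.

From the Monod/SRT balance for a CMAS, S = K_s·(1+k_d θ_c)/[θ_c·(Y k − k_d) − 1] = 87.1 × (1 + 0.109 × 13.0) / [13.0 × (0.501 × 7.41 − 0.109) − 1] = 210.5 / 45.84 = 4.592 mg/L.
The observed yield is Y_obs = Y/(1 + k_d·θ_c) = 0.501 / (1 + 0.109 × 13.0) = 0.501 / 2.417 = 0.2073 g VSS per g BOD₅ removed.
Substrate removed = Q·(S₀ − S) = 346 m³/d × (1580 − 4.59) g/m³ = 5.45×10^5 g/d = 545.1 kg/d.
Net biomass production P_X = Y_obs × Q·(S₀ − S) = 0.2073 × 545.1 = 113.0 kg VSS/d.

P_X ≈ 113 kg VSS/d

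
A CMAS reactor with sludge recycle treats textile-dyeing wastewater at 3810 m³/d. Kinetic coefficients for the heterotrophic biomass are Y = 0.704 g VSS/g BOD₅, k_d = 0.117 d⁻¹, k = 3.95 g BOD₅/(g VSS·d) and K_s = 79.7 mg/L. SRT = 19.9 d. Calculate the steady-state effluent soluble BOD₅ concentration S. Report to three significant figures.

Effluent substrate depends only on kinetics and SRT: S = K_s(1 + k_d θ_c) / [θ_c(Yk − k_d) − 1] = 79.7 × (1 + 0.117 × 19.9) / [19.9 × (0.704 × 3.95 − 0.117) − 1] = 265.3 / 52.01 = 5.100 mg/L.

S ≈ 5.10 mg/L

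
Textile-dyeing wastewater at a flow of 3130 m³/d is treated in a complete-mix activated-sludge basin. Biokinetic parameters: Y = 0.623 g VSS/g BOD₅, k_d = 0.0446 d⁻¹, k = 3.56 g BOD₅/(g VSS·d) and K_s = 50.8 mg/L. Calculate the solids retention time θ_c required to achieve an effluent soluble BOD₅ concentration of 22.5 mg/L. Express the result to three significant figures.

From 1/θ_c = Y·k·S/(K_s + S) − k_d: Y·k·S/(K_s+S) = 0.623 × 3.56 × 22.5 / (50.8 + 22.5) = 0.6808 d⁻¹.
1/θ_c = 0.6808 − 0.0446 = 0.6362 d⁻¹, so θ_c = 1.572 d.

θ_c ≈ 1.57 d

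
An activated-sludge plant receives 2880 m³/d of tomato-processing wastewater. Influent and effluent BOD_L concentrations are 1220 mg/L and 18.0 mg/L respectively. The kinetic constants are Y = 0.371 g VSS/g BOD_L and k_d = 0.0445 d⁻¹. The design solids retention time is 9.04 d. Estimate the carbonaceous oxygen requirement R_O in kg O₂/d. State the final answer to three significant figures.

R_O ≈ 2160 kg O₂/d

The observed yield is Y_obs = Y/(1 + k_d·θ_c) = 0.371 / (1 + 0.0445 × 9.04) = 0.371 / 1.402 = 0.2646 g VSS per g BOD_L removed.
Mass of BOD_L removed per day: Q(S₀ − S) = 2880 × 1202 g/m³ = 3462 kg/d.
Net sludge production P_X = 0.2646 × 3462 = 915.9 kg VSS/d.
R_O = Q·(S₀ − S) − 1.42·P_X = 3462 − 1.42 × 915.9 = 2161 kg O₂/d.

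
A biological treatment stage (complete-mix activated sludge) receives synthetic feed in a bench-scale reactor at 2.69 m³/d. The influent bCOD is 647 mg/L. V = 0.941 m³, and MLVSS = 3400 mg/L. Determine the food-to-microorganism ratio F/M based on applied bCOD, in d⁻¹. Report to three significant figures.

F/M ≈ 0.544 d⁻¹

F/M = applied load / biomass = Q·S₀/(V·X) = 2.69 × 647 / (0.9410 × 3400) = 0.5440 d⁻¹.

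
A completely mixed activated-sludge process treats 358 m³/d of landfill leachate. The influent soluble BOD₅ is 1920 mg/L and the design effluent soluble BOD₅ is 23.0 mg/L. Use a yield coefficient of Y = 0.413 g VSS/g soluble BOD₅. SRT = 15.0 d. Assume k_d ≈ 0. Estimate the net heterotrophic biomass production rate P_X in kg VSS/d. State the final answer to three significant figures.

With endogenous decay neglected, the observed yield equals the true yield: Y_obs = Y = 0.413 g VSS/g soluble BOD₅.
Q·(S₀ − S) = 358 × (1920 − 23.0) × 10⁻³ = 679.1 kg/d removed.
Biomass produced: P_X = Y_obs·Q·ΔS = 0.4130 × 679.1 ≈ 280.5 kg VSS/d.

P_X ≈ 280 kg VSS/d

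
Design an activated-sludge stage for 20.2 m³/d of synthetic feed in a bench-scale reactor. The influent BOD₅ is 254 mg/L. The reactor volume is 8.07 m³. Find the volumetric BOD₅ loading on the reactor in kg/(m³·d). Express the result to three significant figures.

L_v = Q S₀ / V = 20.2 × 254 × 10⁻³ / 8.070 = 0.6358 kg/(m³·d).

L_v ≈ 0.636 kg BOD₅/(m³·d)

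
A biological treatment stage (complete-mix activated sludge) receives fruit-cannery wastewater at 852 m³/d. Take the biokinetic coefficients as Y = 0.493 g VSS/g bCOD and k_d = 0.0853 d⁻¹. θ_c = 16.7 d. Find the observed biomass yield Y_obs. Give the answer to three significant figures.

Y_obs ≈ 0.203 g VSS/g bCOD

The observed yield is Y_obs = Y/(1 + k_d·θ_c) = 0.493 / (1 + 0.0853 × 16.7) = 0.493 / 2.425 = 0.2033 g VSS per g bCOD removed.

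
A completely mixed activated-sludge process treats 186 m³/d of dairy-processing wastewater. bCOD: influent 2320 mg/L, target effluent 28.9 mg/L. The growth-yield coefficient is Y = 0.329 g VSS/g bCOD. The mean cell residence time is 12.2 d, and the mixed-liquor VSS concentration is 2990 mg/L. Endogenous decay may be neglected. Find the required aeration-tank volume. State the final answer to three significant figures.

V ≈ 572 m³

V·X = Y·Q·ΔS·θ_c gives V = 0.329 × 186 × (2320 − 28.9) × 12.2 / 2990 = 572.1 m³.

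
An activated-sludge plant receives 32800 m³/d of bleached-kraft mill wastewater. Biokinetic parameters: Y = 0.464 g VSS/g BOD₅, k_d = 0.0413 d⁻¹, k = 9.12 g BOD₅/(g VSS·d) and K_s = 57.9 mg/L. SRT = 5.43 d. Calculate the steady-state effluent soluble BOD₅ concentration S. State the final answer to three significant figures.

Effluent substrate depends only on kinetics and SRT: S = K_s(1 + k_d θ_c) / [θ_c(Yk − k_d) − 1] = 57.9 × (1 + 0.0413 × 5.43) / [5.43 × (0.464 × 9.12 − 0.0413) − 1] = 70.88 / 21.75 = 3.258 mg/L.

S ≈ 3.26 mg/L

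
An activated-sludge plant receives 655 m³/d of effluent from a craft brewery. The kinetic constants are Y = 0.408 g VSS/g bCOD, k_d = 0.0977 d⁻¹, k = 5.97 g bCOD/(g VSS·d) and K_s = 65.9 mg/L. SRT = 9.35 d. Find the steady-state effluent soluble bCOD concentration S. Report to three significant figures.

Effluent substrate depends only on kinetics and SRT: S = K_s(1 + k_d θ_c) / [θ_c(Yk − k_d) − 1] = 65.9 × (1 + 0.0977 × 9.35) / [9.35 × (0.408 × 5.97 − 0.0977) − 1] = 126.1 / 20.86 = 6.045 mg/L.

S ≈ 6.04 mg/L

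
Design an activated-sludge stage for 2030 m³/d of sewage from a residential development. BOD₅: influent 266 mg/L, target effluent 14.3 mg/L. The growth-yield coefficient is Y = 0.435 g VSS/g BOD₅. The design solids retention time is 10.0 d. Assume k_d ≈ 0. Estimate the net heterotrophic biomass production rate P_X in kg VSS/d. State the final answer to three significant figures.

No decay correction is needed, so Y_obs = Y = 0.435.
Q·(S₀ − S) = 2030 × (266 − 14.3) × 10⁻³ = 511.0 kg/d removed.
So the net sludge growth is P_X = 0.4350 × 511.0 = 222.3 kg VSS/d.

P_X ≈ 222 kg VSS/d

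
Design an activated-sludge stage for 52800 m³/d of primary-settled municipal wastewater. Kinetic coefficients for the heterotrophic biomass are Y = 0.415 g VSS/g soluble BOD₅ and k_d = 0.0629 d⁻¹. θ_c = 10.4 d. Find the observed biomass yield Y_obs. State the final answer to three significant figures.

Observed yield with endogenous decay: Y_obs = Y / (1 + k_d·θ_c) = 0.415 / (1 + 0.0629 × 10.4) = 0.415 / 1.654 = 0.2509 g VSS/g soluble BOD₅.

Y_obs ≈ 0.251 g VSS/g soluble BOD₅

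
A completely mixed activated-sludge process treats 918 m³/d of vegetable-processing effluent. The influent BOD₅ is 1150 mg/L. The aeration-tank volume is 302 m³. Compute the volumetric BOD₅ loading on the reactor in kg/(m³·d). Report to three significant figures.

L_v ≈ 3.50 kg BOD₅/(m³·d)

Applied BOD₅ load per unit volume = Q·S₀/V = (918 × 1150/1000)/302.0 = 3.496 kg BOD₅·m⁻³·d⁻¹.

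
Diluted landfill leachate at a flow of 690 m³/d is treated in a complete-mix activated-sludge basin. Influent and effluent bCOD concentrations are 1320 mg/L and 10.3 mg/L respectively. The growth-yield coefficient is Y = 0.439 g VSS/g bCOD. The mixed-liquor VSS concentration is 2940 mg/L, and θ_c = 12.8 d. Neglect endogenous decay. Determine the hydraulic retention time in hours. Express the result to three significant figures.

τ ≈ 60.1 h

With k_d = 0 the design equation reduces to V = Y Q (S₀−S) θ_c / X = 0.439 × 690 × (1320 − 10.3) × 12.8 / 2940 = 1727 m³.
HRT = V/Q = 1727 m³ / 690 m³·d⁻¹ = 2.503 d × 24 = 60.08 h.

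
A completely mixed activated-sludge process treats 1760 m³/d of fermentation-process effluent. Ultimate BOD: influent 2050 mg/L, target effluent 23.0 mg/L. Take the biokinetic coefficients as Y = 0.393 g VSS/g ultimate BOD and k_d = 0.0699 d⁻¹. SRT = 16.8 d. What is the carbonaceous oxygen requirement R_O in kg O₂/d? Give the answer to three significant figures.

Y_obs = Y / (1 + k_d θ_c) = 0.393 / (1 + 0.0699 × 16.8) = 0.393 / 2.174 = 0.1807.
Q·(S₀ − S) = 1760 × (2050 − 23.0) × 10⁻³ = 3568 kg/d removed.
P_X = Y_obs·Q·(S₀ − S) = 0.1807 × 3568 = 644.8 kg VSS/d.
R_O = Q·ΔS − 1.42 P_X = 3568 − 915.6 = 2652 kg O₂/d.

R_O ≈ 2650 kg O₂/d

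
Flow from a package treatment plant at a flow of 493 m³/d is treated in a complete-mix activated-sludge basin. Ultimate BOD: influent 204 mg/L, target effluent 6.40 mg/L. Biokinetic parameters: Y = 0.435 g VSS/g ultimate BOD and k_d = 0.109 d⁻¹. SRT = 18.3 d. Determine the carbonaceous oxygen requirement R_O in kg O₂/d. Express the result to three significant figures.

R_O ≈ 77.3 kg O₂/d

Y_obs = Y / (1 + k_d θ_c) = 0.435 / (1 + 0.109 × 18.3) = 0.435 / 2.995 = 0.1453.
Substrate removed = Q·(S₀ − S) = 493 m³/d × (204 − 6.40) g/m³ = 9.74×10^4 g/d = 97.42 kg/d.
Net sludge production P_X = 0.1453 × 97.42 = 14.15 kg VSS/d.
Carbonaceous O₂ demand = substrate oxidised − cell-mass equivalent = 97.42 − 1.42 × 14.15 = 77.32 kg O₂/d.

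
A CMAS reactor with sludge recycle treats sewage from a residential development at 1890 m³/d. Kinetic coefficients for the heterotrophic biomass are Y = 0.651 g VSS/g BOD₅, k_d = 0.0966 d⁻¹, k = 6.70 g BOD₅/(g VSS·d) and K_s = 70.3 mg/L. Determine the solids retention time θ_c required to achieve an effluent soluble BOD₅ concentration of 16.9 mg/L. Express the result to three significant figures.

Specific growth rate at S = 16.9 mg/L: μ = YkS/(K_s+S) = 0.651·6.70·16.9/(70.3+16.9) = 0.8453 d⁻¹.
Then 1/θ_c = μ − k_d = 0.8453 − 0.0966 = 0.7487 d⁻¹, giving θ_c = 1.336 d.

θ_c ≈ 1.34 d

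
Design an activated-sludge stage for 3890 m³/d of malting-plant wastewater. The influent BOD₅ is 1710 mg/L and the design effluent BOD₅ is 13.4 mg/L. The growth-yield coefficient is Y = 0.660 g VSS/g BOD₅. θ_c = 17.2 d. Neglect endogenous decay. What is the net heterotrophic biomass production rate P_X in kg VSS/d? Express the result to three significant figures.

P_X ≈ 4360 kg VSS/d

With endogenous decay neglected, the observed yield equals the true yield: Y_obs = Y = 0.660 g VSS/g BOD₅.
Q·(S₀ − S) = 3890 × (1710 − 13.4) × 10⁻³ = 6600 kg/d removed.
P_X = Y_obs · Q(S₀ − S) = 0.6600 × 6600 = 4356 kg VSS/d.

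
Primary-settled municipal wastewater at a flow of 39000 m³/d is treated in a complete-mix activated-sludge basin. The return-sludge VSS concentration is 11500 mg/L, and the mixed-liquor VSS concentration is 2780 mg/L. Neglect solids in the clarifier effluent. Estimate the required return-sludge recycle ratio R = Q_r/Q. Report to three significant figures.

R = Q_r/Q = X/(X_r − X) = 2780 / (11500 − 2780) = 0.3188.

R ≈ 0.319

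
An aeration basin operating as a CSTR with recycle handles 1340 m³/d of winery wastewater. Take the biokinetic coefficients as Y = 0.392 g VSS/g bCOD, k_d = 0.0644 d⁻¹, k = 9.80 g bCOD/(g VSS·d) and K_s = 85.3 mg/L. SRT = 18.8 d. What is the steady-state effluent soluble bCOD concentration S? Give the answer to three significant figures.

For a completely mixed reactor with recycle the Lawrence–McCarty relation gives S = K_s·(1 + k_d·θ_c) / [θ_c·(Y·k − k_d) − 1] = 85.3 × (1 + 0.0644 × 18.8) / [18.8 × (0.392 × 9.80 − 0.0644) − 1] = 188.6 / 70.01 = 2.693 mg/L.

S ≈ 2.69 mg/L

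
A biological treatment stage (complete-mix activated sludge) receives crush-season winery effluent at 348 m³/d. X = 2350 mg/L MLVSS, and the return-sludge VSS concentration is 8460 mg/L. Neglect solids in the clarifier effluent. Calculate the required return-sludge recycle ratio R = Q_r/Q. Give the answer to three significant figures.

R = Q_r/Q = X/(X_r − X) = 2350 / (8460 − 2350) = 0.3846.

R ≈ 0.385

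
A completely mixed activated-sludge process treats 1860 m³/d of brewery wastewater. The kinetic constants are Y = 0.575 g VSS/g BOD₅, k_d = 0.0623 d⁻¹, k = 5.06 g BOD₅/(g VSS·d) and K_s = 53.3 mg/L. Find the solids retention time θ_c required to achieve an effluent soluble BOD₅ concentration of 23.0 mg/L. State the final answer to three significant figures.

θ_c ≈ 1.23 d

At the target effluent, Y k S/(K_s+S) = 0.575×5.06×23.0/76.30 = 0.8770 d⁻¹.
Then 1/θ_c = μ − k_d = 0.8770 − 0.0623 = 0.8147 d⁻¹, giving θ_c = 1.227 d.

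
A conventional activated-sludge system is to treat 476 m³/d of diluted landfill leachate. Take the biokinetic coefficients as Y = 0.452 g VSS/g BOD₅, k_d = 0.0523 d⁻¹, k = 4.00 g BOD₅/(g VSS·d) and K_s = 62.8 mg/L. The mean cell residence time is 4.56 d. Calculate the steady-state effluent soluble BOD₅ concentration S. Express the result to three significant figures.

Effluent substrate depends only on kinetics and SRT: S = K_s(1 + k_d θ_c) / [θ_c(Yk − k_d) − 1] = 62.8 × (1 + 0.0523 × 4.56) / [4.56 × (0.452 × 4.00 − 0.0523) − 1] = 77.78 / 7.006 = 11.10 mg/L.

S ≈ 11.1 mg/L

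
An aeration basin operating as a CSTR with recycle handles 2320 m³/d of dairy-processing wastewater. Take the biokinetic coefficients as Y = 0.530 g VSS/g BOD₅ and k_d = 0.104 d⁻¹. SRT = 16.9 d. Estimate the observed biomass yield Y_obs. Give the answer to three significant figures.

Y_obs = Y / (1 + k_d θ_c) = 0.530 / (1 + 0.104 × 16.9) = 0.530 / 2.758 = 0.1922.

Y_obs ≈ 0.192 g VSS/g BOD₅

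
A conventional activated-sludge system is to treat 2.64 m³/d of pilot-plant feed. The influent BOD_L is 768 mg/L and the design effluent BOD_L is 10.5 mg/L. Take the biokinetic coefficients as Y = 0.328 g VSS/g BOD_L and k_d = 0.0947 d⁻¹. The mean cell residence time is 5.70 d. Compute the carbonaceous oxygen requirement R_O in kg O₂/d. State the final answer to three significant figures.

R_O ≈ 1.39 kg O₂/d

Y_obs = Y / (1 + k_d θ_c) = 0.328 / (1 + 0.0947 × 5.70) = 0.328 / 1.540 = 0.2130.
Q·(S₀ − S) = 2.64 × (768 − 10.5) × 10⁻³ = 2.000 kg/d removed.
P_X = Y_obs·Q·(S₀ − S) = 0.2130 × 2.000 = 0.4260 kg VSS/d.
R_O = Q·(S₀ − S) − 1.42·P_X = 2.000 − 1.42 × 0.4260 = 1.395 kg O₂/d.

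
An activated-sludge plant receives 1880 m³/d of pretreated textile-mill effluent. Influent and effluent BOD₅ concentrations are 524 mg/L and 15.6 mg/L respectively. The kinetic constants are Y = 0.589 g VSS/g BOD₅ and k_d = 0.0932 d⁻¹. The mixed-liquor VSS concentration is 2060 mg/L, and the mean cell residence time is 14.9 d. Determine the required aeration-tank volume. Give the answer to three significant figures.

V ≈ 1700 m³

Steady-state biomass mass balance: V·X·(1 + k_d·θ_c) = Y·Q·(S₀ − S)·θ_c, so V = 0.589 × 1880 × (524 − 15.6) × 14.9 / [2060 × (1 + 0.0932 × 14.9)] = 8.39×10^6 / 4921 = 1705 m³.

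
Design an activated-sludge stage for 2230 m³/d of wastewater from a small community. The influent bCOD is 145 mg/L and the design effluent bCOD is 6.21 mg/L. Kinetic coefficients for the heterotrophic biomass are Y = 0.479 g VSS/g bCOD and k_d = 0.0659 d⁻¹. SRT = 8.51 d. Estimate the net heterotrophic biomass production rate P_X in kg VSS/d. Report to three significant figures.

Observed yield with endogenous decay: Y_obs = Y / (1 + k_d·θ_c) = 0.479 / (1 + 0.0659 × 8.51) = 0.479 / 1.561 = 0.3069 g VSS/g bCOD.
ΔS = 145 − 6.21 = 138.8 mg/L, so the substrate removal rate is 2230 × 138.8/1000 = 309.5 kg bCOD/d.
So the net sludge growth is P_X = 0.3069 × 309.5 = 94.98 kg VSS/d.

P_X ≈ 95.0 kg VSS/d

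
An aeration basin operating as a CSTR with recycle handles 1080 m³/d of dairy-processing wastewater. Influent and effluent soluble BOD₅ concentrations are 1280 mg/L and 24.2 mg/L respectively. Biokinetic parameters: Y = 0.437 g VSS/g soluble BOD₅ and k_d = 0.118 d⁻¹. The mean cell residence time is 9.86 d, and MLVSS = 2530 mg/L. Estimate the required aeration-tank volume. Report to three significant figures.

From the SRT design equation V = Y Q (S₀−S) θ_c / [X (1 + k_d θ_c)] = 0.437 × 1080 × (1280 − 24.2) × 9.86 / [2530 × (1 + 0.118 × 9.86)] = 5.84×10^6 / 5474 = 1068 m³.

V ≈ 1070 m³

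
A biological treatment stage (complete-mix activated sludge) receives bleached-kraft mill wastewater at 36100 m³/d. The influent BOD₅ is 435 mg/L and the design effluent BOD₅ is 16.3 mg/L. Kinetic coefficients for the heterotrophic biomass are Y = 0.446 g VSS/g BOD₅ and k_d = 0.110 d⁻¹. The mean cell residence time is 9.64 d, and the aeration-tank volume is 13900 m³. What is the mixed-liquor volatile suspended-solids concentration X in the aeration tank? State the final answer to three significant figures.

Solving the biomass balance for X: X = Y Q (S₀−S) θ_c / [V (1+k_d θ_c)] = 0.446 × 36100 × (435 − 16.3) × 9.64 / [13900 × (1 + 0.110 × 9.64)] = 2269 mg/L.

X ≈ 2270 mg/L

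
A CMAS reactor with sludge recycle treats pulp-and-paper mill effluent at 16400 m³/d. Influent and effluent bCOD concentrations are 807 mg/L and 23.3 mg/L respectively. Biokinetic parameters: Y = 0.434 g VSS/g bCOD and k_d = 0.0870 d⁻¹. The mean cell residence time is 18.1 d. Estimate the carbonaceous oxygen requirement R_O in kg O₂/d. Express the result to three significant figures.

Y_obs = Y / (1 + k_d θ_c) = 0.434 / (1 + 0.0870 × 18.1) = 0.434 / 2.575 = 0.1686.
Mass of bCOD removed per day: Q(S₀ − S) = 16400 × 783.7 g/m³ = 12853 kg/d.
P_X = Y_obs·Q·(S₀ − S) = 0.1686 × 12853 = 2166 kg VSS/d.
R_O = Q·(S₀ − S) − 1.42·P_X = 12853 − 1.42 × 2166 = 9776 kg O₂/d.

R_O ≈ 9780 kg O₂/d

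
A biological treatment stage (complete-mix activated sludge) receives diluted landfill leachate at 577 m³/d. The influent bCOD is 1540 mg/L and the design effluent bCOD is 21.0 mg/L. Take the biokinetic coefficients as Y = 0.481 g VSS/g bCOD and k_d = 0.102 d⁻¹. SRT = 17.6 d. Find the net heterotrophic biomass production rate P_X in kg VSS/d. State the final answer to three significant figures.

P_X ≈ 151 kg VSS/d

Y_obs = Y / (1 + k_d θ_c) = 0.481 / (1 + 0.102 × 17.6) = 0.481 / 2.795 = 0.1721.
Substrate removed = Q·(S₀ − S) = 577 m³/d × (1540 − 21.0) g/m³ = 8.76×10^5 g/d = 876.5 kg/d.
So the net sludge growth is P_X = 0.1721 × 876.5 = 150.8 kg VSS/d.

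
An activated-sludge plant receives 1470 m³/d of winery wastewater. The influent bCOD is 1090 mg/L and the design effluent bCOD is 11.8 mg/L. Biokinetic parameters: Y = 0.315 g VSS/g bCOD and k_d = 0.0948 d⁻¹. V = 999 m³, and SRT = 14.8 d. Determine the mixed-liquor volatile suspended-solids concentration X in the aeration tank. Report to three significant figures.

X ≈ 3080 mg/L

X = Y·Q·ΔS·θ_c / [V·(1 + k_d θ_c)] = 0.315 × 1470 × (1090 − 11.8) × 14.8 / [999 × (1 + 0.0948 × 14.8)] = 3078 mg/L.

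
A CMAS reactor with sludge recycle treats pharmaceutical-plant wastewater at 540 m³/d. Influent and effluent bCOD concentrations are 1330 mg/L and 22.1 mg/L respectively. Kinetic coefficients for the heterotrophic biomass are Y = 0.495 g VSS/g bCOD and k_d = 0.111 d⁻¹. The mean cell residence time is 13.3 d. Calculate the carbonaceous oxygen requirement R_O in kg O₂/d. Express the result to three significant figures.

R_O ≈ 506 kg O₂/d

Y_obs = Y / (1 + k_d θ_c) = 0.495 / (1 + 0.111 × 13.3) = 0.495 / 2.476 = 0.1999.
Q·(S₀ − S) = 540 × (1330 − 22.1) × 10⁻³ = 706.3 kg/d removed.
Net sludge production P_X = 0.1999 × 706.3 = 141.2 kg VSS/d.
R_O = Q·ΔS − 1.42 P_X = 706.3 − 200.5 = 505.8 kg O₂/d.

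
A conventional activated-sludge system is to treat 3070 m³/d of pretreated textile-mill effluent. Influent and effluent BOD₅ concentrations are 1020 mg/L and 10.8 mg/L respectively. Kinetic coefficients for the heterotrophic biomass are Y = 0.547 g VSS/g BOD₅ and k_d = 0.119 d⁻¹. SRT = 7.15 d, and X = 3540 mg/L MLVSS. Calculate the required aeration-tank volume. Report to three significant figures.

V ≈ 1850 m³

From the SRT design equation V = Y Q (S₀−S) θ_c / [X (1 + k_d θ_c)] = 0.547 × 3070 × (1020 − 10.8) × 7.15 / [3540 × (1 + 0.119 × 7.15)] = 1.21×10^7 / 6552 = 1849 m³.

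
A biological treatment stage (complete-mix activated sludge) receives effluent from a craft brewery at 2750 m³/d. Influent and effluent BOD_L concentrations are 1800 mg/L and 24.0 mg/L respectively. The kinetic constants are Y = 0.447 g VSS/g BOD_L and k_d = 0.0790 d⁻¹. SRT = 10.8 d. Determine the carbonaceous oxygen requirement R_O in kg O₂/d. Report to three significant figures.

R_O ≈ 3210 kg O₂/d

Observed yield with endogenous decay: Y_obs = Y / (1 + k_d·θ_c) = 0.447 / (1 + 0.0790 × 10.8) = 0.447 / 1.853 = 0.2412 g VSS/g BOD_L.
Mass of BOD_L removed per day: Q(S₀ − S) = 2750 × 1776 g/m³ = 4884 kg/d.
Net sludge production P_X = 0.2412 × 4884 = 1178 kg VSS/d.
Carbonaceous O₂ demand = substrate oxidised − cell-mass equivalent = 4884 − 1.42 × 1178 = 3211 kg O₂/d.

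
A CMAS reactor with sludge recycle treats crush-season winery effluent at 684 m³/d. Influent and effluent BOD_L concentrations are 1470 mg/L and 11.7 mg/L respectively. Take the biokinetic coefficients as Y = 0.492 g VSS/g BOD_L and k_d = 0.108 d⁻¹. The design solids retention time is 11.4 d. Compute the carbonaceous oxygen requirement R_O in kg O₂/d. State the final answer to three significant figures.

The observed yield is Y_obs = Y/(1 + k_d·θ_c) = 0.492 / (1 + 0.108 × 11.4) = 0.492 / 2.231 = 0.2205 g VSS per g BOD_L removed.
ΔS = 1470 − 11.7 = 1458 mg/L, so the substrate removal rate is 684 × 1458/1000 = 997.5 kg BOD_L/d.
Biomass synthesised: P_X = Y_obs × 997.5 = 220.0 kg VSS/d.
R_O = Q·(S₀ − S) − 1.42·P_X = 997.5 − 1.42 × 220.0 = 685.1 kg O₂/d.

R_O ≈ 685 kg O₂/d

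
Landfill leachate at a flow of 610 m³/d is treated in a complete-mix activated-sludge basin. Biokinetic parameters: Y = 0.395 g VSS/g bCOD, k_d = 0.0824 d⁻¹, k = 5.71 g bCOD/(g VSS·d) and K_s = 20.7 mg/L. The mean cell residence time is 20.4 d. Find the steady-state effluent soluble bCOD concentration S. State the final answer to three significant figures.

S ≈ 1.28 mg/L

From the Monod/SRT balance for a CMAS, S = K_s·(1+k_d θ_c)/[θ_c·(Y k − k_d) − 1] = 20.7 × (1 + 0.0824 × 20.4) / [20.4 × (0.395 × 5.71 − 0.0824) − 1] = 55.50 / 43.33 = 1.281 mg/L.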